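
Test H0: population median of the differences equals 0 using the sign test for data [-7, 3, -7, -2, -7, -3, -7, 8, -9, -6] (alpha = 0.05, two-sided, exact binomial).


Step 1: Discard zero differences. Original n = 10; n_eff = number of nonzero differences = 10.
Nonzero differences (with sign): -7, +3, -7, -2, -7, -3, -7, +8, -9, -6
Step 2: Count signs: positive = 2, negative = 8.
Step 3: Under H0: P(positive) = 0.5, so the number of positives S ~ Bin(10, 0.5).
Step 4: Two-sided exact p-value = sum of Bin(10,0.5) probabilities at or below the observed probability = 0.109375.
Step 5: alpha = 0.05. fail to reject H0.

n_eff = 10, pos = 2, neg = 8, p = 0.109375, fail to reject H0.


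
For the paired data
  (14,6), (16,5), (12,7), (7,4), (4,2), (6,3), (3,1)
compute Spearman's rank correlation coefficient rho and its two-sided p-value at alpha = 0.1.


Step 1: Rank x and y separately (midranks; no ties here).
rank(x): 14->6, 16->7, 12->5, 7->4, 4->2, 6->3, 3->1
rank(y): 6->6, 5->5, 7->7, 4->4, 2->2, 3->3, 1->1
Step 2: d_i = R_x(i) - R_y(i); compute d_i^2.
  (6-6)^2=0, (7-5)^2=4, (5-7)^2=4, (4-4)^2=0, (2-2)^2=0, (3-3)^2=0, (1-1)^2=0
sum(d^2) = 8.
Step 3: rho = 1 - 6*8 / (7*(7^2 - 1)) = 1 - 48/336 = 0.857143.
Step 4: Under H0, t = rho * sqrt((n-2)/(1-rho^2)) = 3.7210 ~ t(5).
Step 5: Two-sided p-value from the t-distribution with 5 df = 0.013697.
Step 6: alpha = 0.1. reject H0.

rho = 0.8571, p = 0.013697, reject H0 at alpha = 0.1.


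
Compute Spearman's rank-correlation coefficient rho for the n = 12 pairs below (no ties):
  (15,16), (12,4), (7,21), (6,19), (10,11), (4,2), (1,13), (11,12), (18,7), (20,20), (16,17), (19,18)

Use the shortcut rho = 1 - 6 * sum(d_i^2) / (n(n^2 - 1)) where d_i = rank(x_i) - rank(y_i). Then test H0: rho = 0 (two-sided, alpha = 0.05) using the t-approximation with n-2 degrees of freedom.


Step 1: Rank x and y separately (midranks; no ties here).
rank(x): 15->8, 12->7, 7->4, 6->3, 10->5, 4->2, 1->1, 11->6, 18->10, 20->12, 16->9, 19->11
rank(y): 16->7, 4->2, 21->12, 19->10, 11->4, 2->1, 13->6, 12->5, 7->3, 20->11, 17->8, 18->9
Step 2: d_i = R_x(i) - R_y(i); compute d_i^2.
  (8-7)^2=1, (7-2)^2=25, (4-12)^2=64, (3-10)^2=49, (5-4)^2=1, (2-1)^2=1, (1-6)^2=25, (6-5)^2=1, (10-3)^2=49, (12-11)^2=1, (9-8)^2=1, (11-9)^2=4
sum(d^2) = 222.
Step 3: rho = 1 - 6*222 / (12*(12^2 - 1)) = 1 - 1332/1716 = 0.223776.
Step 4: Under H0, t = rho * sqrt((n-2)/(1-rho^2)) = 0.7261 ~ t(10).
Step 5: Two-sided p-value from the t-distribution with 10 df = 0.484452.
Step 6: alpha = 0.05. fail to reject H0.

rho = 0.2238, p = 0.484452, fail to reject H0 at alpha = 0.05.


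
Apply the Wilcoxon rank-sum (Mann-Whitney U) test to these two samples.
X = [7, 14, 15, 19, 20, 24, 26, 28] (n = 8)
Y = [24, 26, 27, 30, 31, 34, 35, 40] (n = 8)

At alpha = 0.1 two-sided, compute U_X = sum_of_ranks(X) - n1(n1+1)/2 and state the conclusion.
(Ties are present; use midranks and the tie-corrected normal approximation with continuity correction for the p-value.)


Step 1: Combine and sort all 16 observations; assign midranks.
sorted (value, group): (7,X), (14,X), (15,X), (19,X), (20,X), (24,X), (24,Y), (26,X), (26,Y), (27,Y), (28,X), (30,Y), (31,Y), (34,Y), (35,Y), (40,Y)
ranks: 7->1, 14->2, 15->3, 19->4, 20->5, 24->6.5, 24->6.5, 26->8.5, 26->8.5, 27->10, 28->11, 30->12, 31->13, 34->14, 35->15, 40->16
Step 2: Rank sum for X: R1 = 1 + 2 + 3 + 4 + 5 + 6.5 + 8.5 + 11 = 41.
Step 3: U_X = R1 - n1(n1+1)/2 = 41 - 8*9/2 = 41 - 36 = 5.
       U_Y = n1*n2 - U_X = 64 - 5 = 59.
Step 4: Ties are present, so use the tie-corrected normal approximation (with continuity correction) for the p-value.
Step 5: p-value = 0.005317; compare to alpha = 0.1. reject H0.

U_X = 5, p = 0.005317, reject H0 at alpha = 0.1.


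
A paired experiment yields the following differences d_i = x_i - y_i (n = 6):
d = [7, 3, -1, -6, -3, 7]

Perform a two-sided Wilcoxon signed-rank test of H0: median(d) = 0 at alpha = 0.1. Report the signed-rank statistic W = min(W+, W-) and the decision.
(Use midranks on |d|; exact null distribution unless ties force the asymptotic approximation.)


Step 1: Drop any zero differences (none here) and take |d_i|.
|d| = [7, 3, 1, 6, 3, 7]
Step 2: Midrank |d_i| (ties get averaged ranks).
ranks: |7|->5.5, |3|->2.5, |1|->1, |6|->4, |3|->2.5, |7|->5.5
Step 3: Attach original signs; sum ranks with positive sign and with negative sign.
W+ = 5.5 + 2.5 + 5.5 = 13.5
W- = 1 + 4 + 2.5 = 7.5
(Check: W+ + W- = 21 should equal n(n+1)/2 = 21.)
Step 4: Test statistic W = min(W+, W-) = 7.5.
Step 5: Ties in |d|, so use the tie-corrected normal approximation.
        E[W] = n(n+1)/4 = 6*7/4 = 10.5.
        Tie groups: |d|=3 (t=2), |d|=7 (t=2); sum(t^3 - t) = 12.
        Var[W] = n(n+1)(2n+1)/24 - sum(t^3-t)/48 = 546/24 - 12/48 = 22.5.
        z = (W - E[W]) / sqrt(Var[W]) = (7.5 - 10.5) / 4.7434 = -0.6325.
        Two-sided p = 2*Phi(z) = 0.527089.
Step 6: alpha = 0.1. fail to reject H0.

W+ = 13.5, W- = 7.5, W = min = 7.5, p = 0.527089, fail to reject H0.


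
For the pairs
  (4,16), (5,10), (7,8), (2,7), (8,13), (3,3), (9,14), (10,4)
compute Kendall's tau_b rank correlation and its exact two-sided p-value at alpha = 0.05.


Step 1: Enumerate the 28 unordered pairs (i,j) with i<j and classify each by sign(x_j-x_i) * sign(y_j-y_i).
  (1,2):dx=+1,dy=-6->D; (1,3):dx=+3,dy=-8->D; (1,4):dx=-2,dy=-9->C; (1,5):dx=+4,dy=-3->D
  (1,6):dx=-1,dy=-13->C; (1,7):dx=+5,dy=-2->D; (1,8):dx=+6,dy=-12->D; (2,3):dx=+2,dy=-2->D
  (2,4):dx=-3,dy=-3->C; (2,5):dx=+3,dy=+3->C; (2,6):dx=-2,dy=-7->C; (2,7):dx=+4,dy=+4->C
  (2,8):dx=+5,dy=-6->D; (3,4):dx=-5,dy=-1->C; (3,5):dx=+1,dy=+5->C; (3,6):dx=-4,dy=-5->C
  (3,7):dx=+2,dy=+6->C; (3,8):dx=+3,dy=-4->D; (4,5):dx=+6,dy=+6->C; (4,6):dx=+1,dy=-4->D
  (4,7):dx=+7,dy=+7->C; (4,8):dx=+8,dy=-3->D; (5,6):dx=-5,dy=-10->C; (5,7):dx=+1,dy=+1->C
  (5,8):dx=+2,dy=-9->D; (6,7):dx=+6,dy=+11->C; (6,8):dx=+7,dy=+1->C; (7,8):dx=+1,dy=-10->D
Step 2: C = 16, D = 12, total pairs = 28.
Step 3: tau = (C - D)/(n(n-1)/2) = (16 - 12)/28 = 0.142857.
Step 4: Exact two-sided p-value (enumerate n! = 40320 permutations of y under H0): p = 0.719544.
Step 5: alpha = 0.05. fail to reject H0.

tau_b = 0.1429 (C=16, D=12), p = 0.719544, fail to reject H0.


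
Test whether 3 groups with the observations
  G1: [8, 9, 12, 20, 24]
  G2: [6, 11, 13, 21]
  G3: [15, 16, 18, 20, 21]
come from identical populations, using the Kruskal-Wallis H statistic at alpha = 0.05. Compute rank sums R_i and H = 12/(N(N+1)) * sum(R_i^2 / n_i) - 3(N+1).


Step 1: Combine all N = 14 observations and assign midranks.
sorted (value, group, rank): (6,G2,1), (8,G1,2), (9,G1,3), (11,G2,4), (12,G1,5), (13,G2,6), (15,G3,7), (16,G3,8), (18,G3,9), (20,G1,10.5), (20,G3,10.5), (21,G2,12.5), (21,G3,12.5), (24,G1,14)
Step 2: Sum ranks within each group.
R_1 = 34.5 (n_1 = 5)
R_2 = 23.5 (n_2 = 4)
R_3 = 47 (n_3 = 5)
Step 3: H = 12/(N(N+1)) * sum(R_i^2/n_i) - 3(N+1)
     = 12/(14*15) * (34.5^2/5 + 23.5^2/4 + 47^2/5) - 3*15
     = 0.057143 * 817.913 - 45
     = 1.737857.
Step 4: Ties present; correction factor C = 1 - 12/(14^3 - 14) = 0.995604. Corrected H = 1.737857 / 0.995604 = 1.745530.
Step 5: Under H0, H ~ chi^2(2); p-value = 0.417795.
Step 6: alpha = 0.05. fail to reject H0.

H = 1.7455, df = 2, p = 0.417795, fail to reject H0.


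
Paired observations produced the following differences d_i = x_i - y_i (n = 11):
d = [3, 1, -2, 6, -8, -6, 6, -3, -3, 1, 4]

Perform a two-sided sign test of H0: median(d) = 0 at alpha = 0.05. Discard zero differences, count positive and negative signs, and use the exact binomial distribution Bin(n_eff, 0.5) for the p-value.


Step 1: Discard zero differences. Original n = 11; n_eff = number of nonzero differences = 11.
Nonzero differences (with sign): +3, +1, -2, +6, -8, -6, +6, -3, -3, +1, +4
Step 2: Count signs: positive = 6, negative = 5.
Step 3: Under H0: P(positive) = 0.5, so the number of positives S ~ Bin(11, 0.5).
Step 4: Two-sided exact p-value = sum of Bin(11,0.5) probabilities at or below the observed probability = 1.000000.
Step 5: alpha = 0.05. fail to reject H0.

n_eff = 11, pos = 6, neg = 5, p = 1.000000, fail to reject H0.


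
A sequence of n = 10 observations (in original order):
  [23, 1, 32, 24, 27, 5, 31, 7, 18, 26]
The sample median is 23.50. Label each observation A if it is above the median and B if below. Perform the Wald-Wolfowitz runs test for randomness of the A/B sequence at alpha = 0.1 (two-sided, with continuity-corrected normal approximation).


Step 1: Compute median = 23.50; label A = above, B = below.
Labels in order: BBAAABABBA  (n_A = 5, n_B = 5)
Step 2: Count runs R = 6.
Step 3: Under H0 (random ordering), E[R] = 2*n_A*n_B/(n_A+n_B) + 1 = 2*5*5/10 + 1 = 6.0000.
        Var[R] = 2*n_A*n_B*(2*n_A*n_B - n_A - n_B) / ((n_A+n_B)^2 * (n_A+n_B-1)) = 2000/900 = 2.2222.
        SD[R] = 1.4907.
Step 4: R = E[R], so z = 0 with no continuity correction.
Step 5: Two-sided p-value via normal approximation = 2*(1 - Phi(|z|)) = 1.000000.
Step 6: alpha = 0.1. fail to reject H0.

R = 6, z = 0.0000, p = 1.000000, fail to reject H0.


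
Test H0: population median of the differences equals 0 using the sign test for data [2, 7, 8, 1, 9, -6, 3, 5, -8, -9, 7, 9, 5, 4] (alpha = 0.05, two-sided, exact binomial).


Step 1: Discard zero differences. Original n = 14; n_eff = number of nonzero differences = 14.
Nonzero differences (with sign): +2, +7, +8, +1, +9, -6, +3, +5, -8, -9, +7, +9, +5, +4
Step 2: Count signs: positive = 11, negative = 3.
Step 3: Under H0: P(positive) = 0.5, so the number of positives S ~ Bin(14, 0.5).
Step 4: Two-sided exact p-value = sum of Bin(14,0.5) probabilities at or below the observed probability = 0.057373.
Step 5: alpha = 0.05. fail to reject H0.

n_eff = 14, pos = 11, neg = 3, p = 0.057373, fail to reject H0.


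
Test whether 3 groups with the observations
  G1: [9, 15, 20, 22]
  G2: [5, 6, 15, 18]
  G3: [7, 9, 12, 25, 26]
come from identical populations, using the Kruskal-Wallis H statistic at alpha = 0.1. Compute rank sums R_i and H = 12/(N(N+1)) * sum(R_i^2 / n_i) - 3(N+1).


Step 1: Combine all N = 13 observations and assign midranks.
sorted (value, group, rank): (5,G2,1), (6,G2,2), (7,G3,3), (9,G1,4.5), (9,G3,4.5), (12,G3,6), (15,G1,7.5), (15,G2,7.5), (18,G2,9), (20,G1,10), (22,G1,11), (25,G3,12), (26,G3,13)
Step 2: Sum ranks within each group.
R_1 = 33 (n_1 = 4)
R_2 = 19.5 (n_2 = 4)
R_3 = 38.5 (n_3 = 5)
Step 3: H = 12/(N(N+1)) * sum(R_i^2/n_i) - 3(N+1)
     = 12/(13*14) * (33^2/4 + 19.5^2/4 + 38.5^2/5) - 3*14
     = 0.065934 * 663.763 - 42
     = 1.764560.
Step 4: Ties present; correction factor C = 1 - 12/(13^3 - 13) = 0.994505. Corrected H = 1.764560 / 0.994505 = 1.774309.
Step 5: Under H0, H ~ chi^2(2); p-value = 0.411826.
Step 6: alpha = 0.1. fail to reject H0.

H = 1.7743, df = 2, p = 0.411826, fail to reject H0.


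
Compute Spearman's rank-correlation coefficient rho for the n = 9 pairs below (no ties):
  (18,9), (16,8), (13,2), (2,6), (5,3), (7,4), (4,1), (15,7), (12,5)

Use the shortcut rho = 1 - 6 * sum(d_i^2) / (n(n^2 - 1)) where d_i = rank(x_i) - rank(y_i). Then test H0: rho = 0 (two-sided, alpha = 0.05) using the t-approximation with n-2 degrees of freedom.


Step 1: Rank x and y separately (midranks; no ties here).
rank(x): 18->9, 16->8, 13->6, 2->1, 5->3, 7->4, 4->2, 15->7, 12->5
rank(y): 9->9, 8->8, 2->2, 6->6, 3->3, 4->4, 1->1, 7->7, 5->5
Step 2: d_i = R_x(i) - R_y(i); compute d_i^2.
  (9-9)^2=0, (8-8)^2=0, (6-2)^2=16, (1-6)^2=25, (3-3)^2=0, (4-4)^2=0, (2-1)^2=1, (7-7)^2=0, (5-5)^2=0
sum(d^2) = 42.
Step 3: rho = 1 - 6*42 / (9*(9^2 - 1)) = 1 - 252/720 = 0.650000.
Step 4: Under H0, t = rho * sqrt((n-2)/(1-rho^2)) = 2.2630 ~ t(7).
Step 5: Two-sided p-value from the t-distribution with 7 df = 0.058073.
Step 6: alpha = 0.05. fail to reject H0.

rho = 0.6500, p = 0.058073, fail to reject H0 at alpha = 0.05.


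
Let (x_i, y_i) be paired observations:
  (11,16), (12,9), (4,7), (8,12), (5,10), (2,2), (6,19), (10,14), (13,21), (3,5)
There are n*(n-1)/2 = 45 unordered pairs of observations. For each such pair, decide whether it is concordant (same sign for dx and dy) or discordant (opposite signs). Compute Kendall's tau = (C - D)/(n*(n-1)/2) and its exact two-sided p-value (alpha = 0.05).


Step 1: Enumerate the 45 unordered pairs (i,j) with i<j and classify each by sign(x_j-x_i) * sign(y_j-y_i).
  (1,2):dx=+1,dy=-7->D; (1,3):dx=-7,dy=-9->C; (1,4):dx=-3,dy=-4->C; (1,5):dx=-6,dy=-6->C
  (1,6):dx=-9,dy=-14->C; (1,7):dx=-5,dy=+3->D; (1,8):dx=-1,dy=-2->C; (1,9):dx=+2,dy=+5->C
  (1,10):dx=-8,dy=-11->C; (2,3):dx=-8,dy=-2->C; (2,4):dx=-4,dy=+3->D; (2,5):dx=-7,dy=+1->D
  (2,6):dx=-10,dy=-7->C; (2,7):dx=-6,dy=+10->D; (2,8):dx=-2,dy=+5->D; (2,9):dx=+1,dy=+12->C
  (2,10):dx=-9,dy=-4->C; (3,4):dx=+4,dy=+5->C; (3,5):dx=+1,dy=+3->C; (3,6):dx=-2,dy=-5->C
  (3,7):dx=+2,dy=+12->C; (3,8):dx=+6,dy=+7->C; (3,9):dx=+9,dy=+14->C; (3,10):dx=-1,dy=-2->C
  (4,5):dx=-3,dy=-2->C; (4,6):dx=-6,dy=-10->C; (4,7):dx=-2,dy=+7->D; (4,8):dx=+2,dy=+2->C
  (4,9):dx=+5,dy=+9->C; (4,10):dx=-5,dy=-7->C; (5,6):dx=-3,dy=-8->C; (5,7):dx=+1,dy=+9->C
  (5,8):dx=+5,dy=+4->C; (5,9):dx=+8,dy=+11->C; (5,10):dx=-2,dy=-5->C; (6,7):dx=+4,dy=+17->C
  (6,8):dx=+8,dy=+12->C; (6,9):dx=+11,dy=+19->C; (6,10):dx=+1,dy=+3->C; (7,8):dx=+4,dy=-5->D
  (7,9):dx=+7,dy=+2->C; (7,10):dx=-3,dy=-14->C; (8,9):dx=+3,dy=+7->C; (8,10):dx=-7,dy=-9->C
  (9,10):dx=-10,dy=-16->C
Step 2: C = 37, D = 8, total pairs = 45.
Step 3: tau = (C - D)/(n(n-1)/2) = (37 - 8)/45 = 0.644444.
Step 4: Exact two-sided p-value (enumerate n! = 3628800 permutations of y under H0): p = 0.009148.
Step 5: alpha = 0.05. reject H0.

tau_b = 0.6444 (C=37, D=8), p = 0.009148, reject H0.


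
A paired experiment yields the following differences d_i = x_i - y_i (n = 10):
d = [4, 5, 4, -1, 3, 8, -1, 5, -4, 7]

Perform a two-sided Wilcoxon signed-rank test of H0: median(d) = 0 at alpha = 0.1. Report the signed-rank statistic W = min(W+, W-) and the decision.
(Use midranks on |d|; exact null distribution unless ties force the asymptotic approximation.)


Step 1: Drop any zero differences (none here) and take |d_i|.
|d| = [4, 5, 4, 1, 3, 8, 1, 5, 4, 7]
Step 2: Midrank |d_i| (ties get averaged ranks).
ranks: |4|->5, |5|->7.5, |4|->5, |1|->1.5, |3|->3, |8|->10, |1|->1.5, |5|->7.5, |4|->5, |7|->9
Step 3: Attach original signs; sum ranks with positive sign and with negative sign.
W+ = 5 + 7.5 + 5 + 3 + 10 + 7.5 + 9 = 47
W- = 1.5 + 1.5 + 5 = 8
(Check: W+ + W- = 55 should equal n(n+1)/2 = 55.)
Step 4: Test statistic W = min(W+, W-) = 8.
Step 5: Ties in |d|, so use the tie-corrected normal approximation.
        E[W] = n(n+1)/4 = 10*11/4 = 27.5.
        Tie groups: |d|=1 (t=2), |d|=4 (t=3), |d|=5 (t=2); sum(t^3 - t) = 36.
        Var[W] = n(n+1)(2n+1)/24 - sum(t^3-t)/48 = 2310/24 - 36/48 = 95.5.
        z = (W - E[W]) / sqrt(Var[W]) = (8 - 27.5) / 9.7724 = -1.9954.
        Two-sided p = 2*Phi(z) = 0.045998.
Step 6: alpha = 0.1. reject H0.

W+ = 47, W- = 8, W = min = 8, p = 0.045998, reject H0.


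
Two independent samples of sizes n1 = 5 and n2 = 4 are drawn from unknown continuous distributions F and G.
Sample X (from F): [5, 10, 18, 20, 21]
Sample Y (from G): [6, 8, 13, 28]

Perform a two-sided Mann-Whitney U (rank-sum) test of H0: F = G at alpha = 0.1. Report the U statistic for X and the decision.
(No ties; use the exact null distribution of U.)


Step 1: Combine and sort all 9 observations; assign midranks.
sorted (value, group): (5,X), (6,Y), (8,Y), (10,X), (13,Y), (18,X), (20,X), (21,X), (28,Y)
ranks: 5->1, 6->2, 8->3, 10->4, 13->5, 18->6, 20->7, 21->8, 28->9
Step 2: Rank sum for X: R1 = 1 + 4 + 6 + 7 + 8 = 26.
Step 3: U_X = R1 - n1(n1+1)/2 = 26 - 5*6/2 = 26 - 15 = 11.
       U_Y = n1*n2 - U_X = 20 - 11 = 9.
Step 4: No ties, so the exact null distribution of U (based on enumerating the C(9,5) = 126 equally likely rank assignments) gives the two-sided p-value.
Step 5: p-value = 0.904762; compare to alpha = 0.1. fail to reject H0.

U_X = 11, p = 0.904762, fail to reject H0 at alpha = 0.1.


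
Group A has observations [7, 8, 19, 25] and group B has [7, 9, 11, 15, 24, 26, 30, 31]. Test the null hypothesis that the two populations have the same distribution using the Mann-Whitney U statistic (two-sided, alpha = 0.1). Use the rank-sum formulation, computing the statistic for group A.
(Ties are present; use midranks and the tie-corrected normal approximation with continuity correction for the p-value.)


Step 1: Combine and sort all 12 observations; assign midranks.
sorted (value, group): (7,X), (7,Y), (8,X), (9,Y), (11,Y), (15,Y), (19,X), (24,Y), (25,X), (26,Y), (30,Y), (31,Y)
ranks: 7->1.5, 7->1.5, 8->3, 9->4, 11->5, 15->6, 19->7, 24->8, 25->9, 26->10, 30->11, 31->12
Step 2: Rank sum for X: R1 = 1.5 + 3 + 7 + 9 = 20.5.
Step 3: U_X = R1 - n1(n1+1)/2 = 20.5 - 4*5/2 = 20.5 - 10 = 10.5.
       U_Y = n1*n2 - U_X = 32 - 10.5 = 21.5.
Step 4: Ties are present, so use the tie-corrected normal approximation (with continuity correction) for the p-value.
Step 5: p-value = 0.394938; compare to alpha = 0.1. fail to reject H0.

U_X = 10.5, p = 0.394938, fail to reject H0 at alpha = 0.1.


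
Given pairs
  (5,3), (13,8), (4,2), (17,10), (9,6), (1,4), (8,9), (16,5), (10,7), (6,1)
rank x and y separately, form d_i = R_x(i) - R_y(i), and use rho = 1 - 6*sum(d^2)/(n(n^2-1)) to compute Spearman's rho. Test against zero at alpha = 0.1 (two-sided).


Step 1: Rank x and y separately (midranks; no ties here).
rank(x): 5->3, 13->8, 4->2, 17->10, 9->6, 1->1, 8->5, 16->9, 10->7, 6->4
rank(y): 3->3, 8->8, 2->2, 10->10, 6->6, 4->4, 9->9, 5->5, 7->7, 1->1
Step 2: d_i = R_x(i) - R_y(i); compute d_i^2.
  (3-3)^2=0, (8-8)^2=0, (2-2)^2=0, (10-10)^2=0, (6-6)^2=0, (1-4)^2=9, (5-9)^2=16, (9-5)^2=16, (7-7)^2=0, (4-1)^2=9
sum(d^2) = 50.
Step 3: rho = 1 - 6*50 / (10*(10^2 - 1)) = 1 - 300/990 = 0.696970.
Step 4: Under H0, t = rho * sqrt((n-2)/(1-rho^2)) = 2.7490 ~ t(8).
Step 5: Two-sided p-value from the t-distribution with 8 df = 0.025097.
Step 6: alpha = 0.1. reject H0.

rho = 0.6970, p = 0.025097, reject H0 at alpha = 0.1.


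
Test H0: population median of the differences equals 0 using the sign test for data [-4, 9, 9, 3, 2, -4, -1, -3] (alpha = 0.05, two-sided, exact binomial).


Step 1: Discard zero differences. Original n = 8; n_eff = number of nonzero differences = 8.
Nonzero differences (with sign): -4, +9, +9, +3, +2, -4, -1, -3
Step 2: Count signs: positive = 4, negative = 4.
Step 3: Under H0: P(positive) = 0.5, so the number of positives S ~ Bin(8, 0.5).
Step 4: Two-sided exact p-value = sum of Bin(8,0.5) probabilities at or below the observed probability = 1.000000.
Step 5: alpha = 0.05. fail to reject H0.

n_eff = 8, pos = 4, neg = 4, p = 1.000000, fail to reject H0.


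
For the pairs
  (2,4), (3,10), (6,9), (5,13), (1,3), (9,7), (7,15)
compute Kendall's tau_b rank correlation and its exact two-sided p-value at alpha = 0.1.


Step 1: Enumerate the 21 unordered pairs (i,j) with i<j and classify each by sign(x_j-x_i) * sign(y_j-y_i).
  (1,2):dx=+1,dy=+6->C; (1,3):dx=+4,dy=+5->C; (1,4):dx=+3,dy=+9->C; (1,5):dx=-1,dy=-1->C
  (1,6):dx=+7,dy=+3->C; (1,7):dx=+5,dy=+11->C; (2,3):dx=+3,dy=-1->D; (2,4):dx=+2,dy=+3->C
  (2,5):dx=-2,dy=-7->C; (2,6):dx=+6,dy=-3->D; (2,7):dx=+4,dy=+5->C; (3,4):dx=-1,dy=+4->D
  (3,5):dx=-5,dy=-6->C; (3,6):dx=+3,dy=-2->D; (3,7):dx=+1,dy=+6->C; (4,5):dx=-4,dy=-10->C
  (4,6):dx=+4,dy=-6->D; (4,7):dx=+2,dy=+2->C; (5,6):dx=+8,dy=+4->C; (5,7):dx=+6,dy=+12->C
  (6,7):dx=-2,dy=+8->D
Step 2: C = 15, D = 6, total pairs = 21.
Step 3: tau = (C - D)/(n(n-1)/2) = (15 - 6)/21 = 0.428571.
Step 4: Exact two-sided p-value (enumerate n! = 5040 permutations of y under H0): p = 0.238889.
Step 5: alpha = 0.1. fail to reject H0.

tau_b = 0.4286 (C=15, D=6), p = 0.238889, fail to reject H0.


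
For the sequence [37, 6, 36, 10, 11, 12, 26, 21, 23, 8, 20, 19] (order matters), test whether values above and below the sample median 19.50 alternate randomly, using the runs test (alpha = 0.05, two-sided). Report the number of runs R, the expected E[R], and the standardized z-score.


Step 1: Compute median = 19.50; label A = above, B = below.
Labels in order: ABABBBAAABAB  (n_A = 6, n_B = 6)
Step 2: Count runs R = 8.
Step 3: Under H0 (random ordering), E[R] = 2*n_A*n_B/(n_A+n_B) + 1 = 2*6*6/12 + 1 = 7.0000.
        Var[R] = 2*n_A*n_B*(2*n_A*n_B - n_A - n_B) / ((n_A+n_B)^2 * (n_A+n_B-1)) = 4320/1584 = 2.7273.
        SD[R] = 1.6514.
Step 4: Continuity-corrected z = (R - 0.5 - E[R]) / SD[R] = (8 - 0.5 - 7.0000) / 1.6514 = 0.3028.
Step 5: Two-sided p-value via normal approximation = 2*(1 - Phi(|z|)) = 0.762069.
Step 6: alpha = 0.05. fail to reject H0.

R = 8, z = 0.3028, p = 0.762069, fail to reject H0.


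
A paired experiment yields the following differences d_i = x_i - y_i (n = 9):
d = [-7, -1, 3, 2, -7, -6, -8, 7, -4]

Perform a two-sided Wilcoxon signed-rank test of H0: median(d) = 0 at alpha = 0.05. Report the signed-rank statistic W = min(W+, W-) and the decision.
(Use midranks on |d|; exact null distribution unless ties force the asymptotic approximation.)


Step 1: Drop any zero differences (none here) and take |d_i|.
|d| = [7, 1, 3, 2, 7, 6, 8, 7, 4]
Step 2: Midrank |d_i| (ties get averaged ranks).
ranks: |7|->7, |1|->1, |3|->3, |2|->2, |7|->7, |6|->5, |8|->9, |7|->7, |4|->4
Step 3: Attach original signs; sum ranks with positive sign and with negative sign.
W+ = 3 + 2 + 7 = 12
W- = 7 + 1 + 7 + 5 + 9 + 4 = 33
(Check: W+ + W- = 45 should equal n(n+1)/2 = 45.)
Step 4: Test statistic W = min(W+, W-) = 12.
Step 5: Ties in |d|, so use the tie-corrected normal approximation.
        E[W] = n(n+1)/4 = 9*10/4 = 22.5.
        Tie groups: |d|=7 (t=3); sum(t^3 - t) = 24.
        Var[W] = n(n+1)(2n+1)/24 - sum(t^3-t)/48 = 1710/24 - 24/48 = 70.75.
        z = (W - E[W]) / sqrt(Var[W]) = (12 - 22.5) / 8.4113 = -1.2483.
        Two-sided p = 2*Phi(z) = 0.211914.
Step 6: alpha = 0.05. fail to reject H0.

W+ = 12, W- = 33, W = min = 12, p = 0.211914, fail to reject H0.


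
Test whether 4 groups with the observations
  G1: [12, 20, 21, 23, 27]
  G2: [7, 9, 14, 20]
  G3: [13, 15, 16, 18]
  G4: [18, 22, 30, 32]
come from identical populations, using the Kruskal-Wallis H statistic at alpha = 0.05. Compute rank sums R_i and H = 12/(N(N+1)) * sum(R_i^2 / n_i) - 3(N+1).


Step 1: Combine all N = 17 observations and assign midranks.
sorted (value, group, rank): (7,G2,1), (9,G2,2), (12,G1,3), (13,G3,4), (14,G2,5), (15,G3,6), (16,G3,7), (18,G3,8.5), (18,G4,8.5), (20,G1,10.5), (20,G2,10.5), (21,G1,12), (22,G4,13), (23,G1,14), (27,G1,15), (30,G4,16), (32,G4,17)
Step 2: Sum ranks within each group.
R_1 = 54.5 (n_1 = 5)
R_2 = 18.5 (n_2 = 4)
R_3 = 25.5 (n_3 = 4)
R_4 = 54.5 (n_4 = 4)
Step 3: H = 12/(N(N+1)) * sum(R_i^2/n_i) - 3(N+1)
     = 12/(17*18) * (54.5^2/5 + 18.5^2/4 + 25.5^2/4 + 54.5^2/4) - 3*18
     = 0.039216 * 1584.74 - 54
     = 8.146569.
Step 4: Ties present; correction factor C = 1 - 12/(17^3 - 17) = 0.997549. Corrected H = 8.146569 / 0.997549 = 8.166585.
Step 5: Under H0, H ~ chi^2(3); p-value = 0.042691.
Step 6: alpha = 0.05. reject H0.

H = 8.1666, df = 3, p = 0.042691, reject H0.


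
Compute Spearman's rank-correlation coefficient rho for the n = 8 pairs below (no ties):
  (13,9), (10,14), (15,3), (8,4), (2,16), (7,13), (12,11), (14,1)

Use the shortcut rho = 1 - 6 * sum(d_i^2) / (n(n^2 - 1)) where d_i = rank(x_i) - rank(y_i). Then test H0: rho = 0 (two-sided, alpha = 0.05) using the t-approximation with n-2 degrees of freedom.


Step 1: Rank x and y separately (midranks; no ties here).
rank(x): 13->6, 10->4, 15->8, 8->3, 2->1, 7->2, 12->5, 14->7
rank(y): 9->4, 14->7, 3->2, 4->3, 16->8, 13->6, 11->5, 1->1
Step 2: d_i = R_x(i) - R_y(i); compute d_i^2.
  (6-4)^2=4, (4-7)^2=9, (8-2)^2=36, (3-3)^2=0, (1-8)^2=49, (2-6)^2=16, (5-5)^2=0, (7-1)^2=36
sum(d^2) = 150.
Step 3: rho = 1 - 6*150 / (8*(8^2 - 1)) = 1 - 900/504 = -0.785714.
Step 4: Under H0, t = rho * sqrt((n-2)/(1-rho^2)) = -3.1113 ~ t(6).
Step 5: Two-sided p-value from the t-distribution with 6 df = 0.020815.
Step 6: alpha = 0.05. reject H0.

rho = -0.7857, p = 0.020815, reject H0 at alpha = 0.05.


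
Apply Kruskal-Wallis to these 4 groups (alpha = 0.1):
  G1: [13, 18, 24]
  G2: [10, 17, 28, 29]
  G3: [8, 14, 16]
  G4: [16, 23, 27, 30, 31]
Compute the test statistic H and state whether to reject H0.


Step 1: Combine all N = 15 observations and assign midranks.
sorted (value, group, rank): (8,G3,1), (10,G2,2), (13,G1,3), (14,G3,4), (16,G3,5.5), (16,G4,5.5), (17,G2,7), (18,G1,8), (23,G4,9), (24,G1,10), (27,G4,11), (28,G2,12), (29,G2,13), (30,G4,14), (31,G4,15)
Step 2: Sum ranks within each group.
R_1 = 21 (n_1 = 3)
R_2 = 34 (n_2 = 4)
R_3 = 10.5 (n_3 = 3)
R_4 = 54.5 (n_4 = 5)
Step 3: H = 12/(N(N+1)) * sum(R_i^2/n_i) - 3(N+1)
     = 12/(15*16) * (21^2/3 + 34^2/4 + 10.5^2/3 + 54.5^2/5) - 3*16
     = 0.050000 * 1066.8 - 48
     = 5.340000.
Step 4: Ties present; correction factor C = 1 - 6/(15^3 - 15) = 0.998214. Corrected H = 5.340000 / 0.998214 = 5.349553.
Step 5: Under H0, H ~ chi^2(3); p-value = 0.147919.
Step 6: alpha = 0.1. fail to reject H0.

H = 5.3496, df = 3, p = 0.147919, fail to reject H0.


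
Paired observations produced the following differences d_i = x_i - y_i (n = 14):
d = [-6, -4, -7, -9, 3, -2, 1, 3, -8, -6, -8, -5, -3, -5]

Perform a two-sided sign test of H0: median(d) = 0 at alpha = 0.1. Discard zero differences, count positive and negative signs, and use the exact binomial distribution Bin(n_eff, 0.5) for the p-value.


Step 1: Discard zero differences. Original n = 14; n_eff = number of nonzero differences = 14.
Nonzero differences (with sign): -6, -4, -7, -9, +3, -2, +1, +3, -8, -6, -8, -5, -3, -5
Step 2: Count signs: positive = 3, negative = 11.
Step 3: Under H0: P(positive) = 0.5, so the number of positives S ~ Bin(14, 0.5).
Step 4: Two-sided exact p-value = sum of Bin(14,0.5) probabilities at or below the observed probability = 0.057373.
Step 5: alpha = 0.1. reject H0.

n_eff = 14, pos = 3, neg = 11, p = 0.057373, reject H0.


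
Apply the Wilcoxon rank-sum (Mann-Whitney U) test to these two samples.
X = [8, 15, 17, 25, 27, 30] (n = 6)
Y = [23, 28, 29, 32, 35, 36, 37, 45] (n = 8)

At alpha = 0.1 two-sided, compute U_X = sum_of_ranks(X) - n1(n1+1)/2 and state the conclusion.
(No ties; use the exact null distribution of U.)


Step 1: Combine and sort all 14 observations; assign midranks.
sorted (value, group): (8,X), (15,X), (17,X), (23,Y), (25,X), (27,X), (28,Y), (29,Y), (30,X), (32,Y), (35,Y), (36,Y), (37,Y), (45,Y)
ranks: 8->1, 15->2, 17->3, 23->4, 25->5, 27->6, 28->7, 29->8, 30->9, 32->10, 35->11, 36->12, 37->13, 45->14
Step 2: Rank sum for X: R1 = 1 + 2 + 3 + 5 + 6 + 9 = 26.
Step 3: U_X = R1 - n1(n1+1)/2 = 26 - 6*7/2 = 26 - 21 = 5.
       U_Y = n1*n2 - U_X = 48 - 5 = 43.
Step 4: No ties, so the exact null distribution of U (based on enumerating the C(14,6) = 3003 equally likely rank assignments) gives the two-sided p-value.
Step 5: p-value = 0.012654; compare to alpha = 0.1. reject H0.

U_X = 5, p = 0.012654, reject H0 at alpha = 0.1.


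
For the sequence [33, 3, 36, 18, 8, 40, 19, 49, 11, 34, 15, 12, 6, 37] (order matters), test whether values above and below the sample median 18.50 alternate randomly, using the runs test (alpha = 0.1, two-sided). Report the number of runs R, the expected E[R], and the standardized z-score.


Step 1: Compute median = 18.50; label A = above, B = below.
Labels in order: ABABBAAABABBBA  (n_A = 7, n_B = 7)
Step 2: Count runs R = 9.
Step 3: Under H0 (random ordering), E[R] = 2*n_A*n_B/(n_A+n_B) + 1 = 2*7*7/14 + 1 = 8.0000.
        Var[R] = 2*n_A*n_B*(2*n_A*n_B - n_A - n_B) / ((n_A+n_B)^2 * (n_A+n_B-1)) = 8232/2548 = 3.2308.
        SD[R] = 1.7974.
Step 4: Continuity-corrected z = (R - 0.5 - E[R]) / SD[R] = (9 - 0.5 - 8.0000) / 1.7974 = 0.2782.
Step 5: Two-sided p-value via normal approximation = 2*(1 - Phi(|z|)) = 0.780879.
Step 6: alpha = 0.1. fail to reject H0.

R = 9, z = 0.2782, p = 0.780879, fail to reject H0.


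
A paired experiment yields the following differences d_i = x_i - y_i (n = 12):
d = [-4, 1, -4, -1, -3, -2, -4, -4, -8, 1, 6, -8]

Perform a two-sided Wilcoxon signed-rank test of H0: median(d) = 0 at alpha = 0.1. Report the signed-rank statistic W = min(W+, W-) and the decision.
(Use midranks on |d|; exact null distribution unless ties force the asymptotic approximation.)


Step 1: Drop any zero differences (none here) and take |d_i|.
|d| = [4, 1, 4, 1, 3, 2, 4, 4, 8, 1, 6, 8]
Step 2: Midrank |d_i| (ties get averaged ranks).
ranks: |4|->7.5, |1|->2, |4|->7.5, |1|->2, |3|->5, |2|->4, |4|->7.5, |4|->7.5, |8|->11.5, |1|->2, |6|->10, |8|->11.5
Step 3: Attach original signs; sum ranks with positive sign and with negative sign.
W+ = 2 + 2 + 10 = 14
W- = 7.5 + 7.5 + 2 + 5 + 4 + 7.5 + 7.5 + 11.5 + 11.5 = 64
(Check: W+ + W- = 78 should equal n(n+1)/2 = 78.)
Step 4: Test statistic W = min(W+, W-) = 14.
Step 5: Ties in |d|, so use the tie-corrected normal approximation.
        E[W] = n(n+1)/4 = 12*13/4 = 39.
        Tie groups: |d|=1 (t=3), |d|=4 (t=4), |d|=8 (t=2); sum(t^3 - t) = 90.
        Var[W] = n(n+1)(2n+1)/24 - sum(t^3-t)/48 = 3900/24 - 90/48 = 160.625.
        z = (W - E[W]) / sqrt(Var[W]) = (14 - 39) / 12.6738 = -1.9726.
        Two-sided p = 2*Phi(z) = 0.048544.
Step 6: alpha = 0.1. reject H0.

W+ = 14, W- = 64, W = min = 14, p = 0.048544, reject H0.


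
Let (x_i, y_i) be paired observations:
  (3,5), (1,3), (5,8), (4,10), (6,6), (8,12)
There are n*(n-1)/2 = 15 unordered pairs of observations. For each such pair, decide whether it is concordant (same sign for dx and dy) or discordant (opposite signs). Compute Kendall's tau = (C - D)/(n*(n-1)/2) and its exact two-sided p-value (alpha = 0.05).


Step 1: Enumerate the 15 unordered pairs (i,j) with i<j and classify each by sign(x_j-x_i) * sign(y_j-y_i).
  (1,2):dx=-2,dy=-2->C; (1,3):dx=+2,dy=+3->C; (1,4):dx=+1,dy=+5->C; (1,5):dx=+3,dy=+1->C
  (1,6):dx=+5,dy=+7->C; (2,3):dx=+4,dy=+5->C; (2,4):dx=+3,dy=+7->C; (2,5):dx=+5,dy=+3->C
  (2,6):dx=+7,dy=+9->C; (3,4):dx=-1,dy=+2->D; (3,5):dx=+1,dy=-2->D; (3,6):dx=+3,dy=+4->C
  (4,5):dx=+2,dy=-4->D; (4,6):dx=+4,dy=+2->C; (5,6):dx=+2,dy=+6->C
Step 2: C = 12, D = 3, total pairs = 15.
Step 3: tau = (C - D)/(n(n-1)/2) = (12 - 3)/15 = 0.600000.
Step 4: Exact two-sided p-value (enumerate n! = 720 permutations of y under H0): p = 0.136111.
Step 5: alpha = 0.05. fail to reject H0.

tau_b = 0.6000 (C=12, D=3), p = 0.136111, fail to reject H0.


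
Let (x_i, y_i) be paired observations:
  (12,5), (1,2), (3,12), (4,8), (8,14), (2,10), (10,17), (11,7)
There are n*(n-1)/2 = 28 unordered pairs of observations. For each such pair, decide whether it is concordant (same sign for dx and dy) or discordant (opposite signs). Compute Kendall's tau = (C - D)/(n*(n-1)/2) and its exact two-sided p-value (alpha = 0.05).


Step 1: Enumerate the 28 unordered pairs (i,j) with i<j and classify each by sign(x_j-x_i) * sign(y_j-y_i).
  (1,2):dx=-11,dy=-3->C; (1,3):dx=-9,dy=+7->D; (1,4):dx=-8,dy=+3->D; (1,5):dx=-4,dy=+9->D
  (1,6):dx=-10,dy=+5->D; (1,7):dx=-2,dy=+12->D; (1,8):dx=-1,dy=+2->D; (2,3):dx=+2,dy=+10->C
  (2,4):dx=+3,dy=+6->C; (2,5):dx=+7,dy=+12->C; (2,6):dx=+1,dy=+8->C; (2,7):dx=+9,dy=+15->C
  (2,8):dx=+10,dy=+5->C; (3,4):dx=+1,dy=-4->D; (3,5):dx=+5,dy=+2->C; (3,6):dx=-1,dy=-2->C
  (3,7):dx=+7,dy=+5->C; (3,8):dx=+8,dy=-5->D; (4,5):dx=+4,dy=+6->C; (4,6):dx=-2,dy=+2->D
  (4,7):dx=+6,dy=+9->C; (4,8):dx=+7,dy=-1->D; (5,6):dx=-6,dy=-4->C; (5,7):dx=+2,dy=+3->C
  (5,8):dx=+3,dy=-7->D; (6,7):dx=+8,dy=+7->C; (6,8):dx=+9,dy=-3->D; (7,8):dx=+1,dy=-10->D
Step 2: C = 15, D = 13, total pairs = 28.
Step 3: tau = (C - D)/(n(n-1)/2) = (15 - 13)/28 = 0.071429.
Step 4: Exact two-sided p-value (enumerate n! = 40320 permutations of y under H0): p = 0.904861.
Step 5: alpha = 0.05. fail to reject H0.

tau_b = 0.0714 (C=15, D=13), p = 0.904861, fail to reject H0.


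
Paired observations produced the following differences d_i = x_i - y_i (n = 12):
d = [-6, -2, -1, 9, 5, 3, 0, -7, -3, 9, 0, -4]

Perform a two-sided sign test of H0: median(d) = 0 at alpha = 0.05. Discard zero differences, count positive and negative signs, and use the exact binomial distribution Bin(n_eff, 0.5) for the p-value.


Step 1: Discard zero differences. Original n = 12; n_eff = number of nonzero differences = 10.
Nonzero differences (with sign): -6, -2, -1, +9, +5, +3, -7, -3, +9, -4
Step 2: Count signs: positive = 4, negative = 6.
Step 3: Under H0: P(positive) = 0.5, so the number of positives S ~ Bin(10, 0.5).
Step 4: Two-sided exact p-value = sum of Bin(10,0.5) probabilities at or below the observed probability = 0.753906.
Step 5: alpha = 0.05. fail to reject H0.

n_eff = 10, pos = 4, neg = 6, p = 0.753906, fail to reject H0.


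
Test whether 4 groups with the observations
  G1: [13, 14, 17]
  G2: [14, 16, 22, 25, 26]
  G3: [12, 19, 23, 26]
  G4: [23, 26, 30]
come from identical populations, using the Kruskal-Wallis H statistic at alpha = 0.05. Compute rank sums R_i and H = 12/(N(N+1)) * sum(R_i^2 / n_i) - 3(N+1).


Step 1: Combine all N = 15 observations and assign midranks.
sorted (value, group, rank): (12,G3,1), (13,G1,2), (14,G1,3.5), (14,G2,3.5), (16,G2,5), (17,G1,6), (19,G3,7), (22,G2,8), (23,G3,9.5), (23,G4,9.5), (25,G2,11), (26,G2,13), (26,G3,13), (26,G4,13), (30,G4,15)
Step 2: Sum ranks within each group.
R_1 = 11.5 (n_1 = 3)
R_2 = 40.5 (n_2 = 5)
R_3 = 30.5 (n_3 = 4)
R_4 = 37.5 (n_4 = 3)
Step 3: H = 12/(N(N+1)) * sum(R_i^2/n_i) - 3(N+1)
     = 12/(15*16) * (11.5^2/3 + 40.5^2/5 + 30.5^2/4 + 37.5^2/3) - 3*16
     = 0.050000 * 1073.45 - 48
     = 5.672292.
Step 4: Ties present; correction factor C = 1 - 36/(15^3 - 15) = 0.989286. Corrected H = 5.672292 / 0.989286 = 5.733724.
Step 5: Under H0, H ~ chi^2(3); p-value = 0.125309.
Step 6: alpha = 0.05. fail to reject H0.

H = 5.7337, df = 3, p = 0.125309, fail to reject H0.


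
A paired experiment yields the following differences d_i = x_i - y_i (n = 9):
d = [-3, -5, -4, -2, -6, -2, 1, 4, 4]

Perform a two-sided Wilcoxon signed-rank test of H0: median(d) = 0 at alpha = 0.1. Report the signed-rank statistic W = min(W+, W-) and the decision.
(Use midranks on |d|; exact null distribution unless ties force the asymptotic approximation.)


Step 1: Drop any zero differences (none here) and take |d_i|.
|d| = [3, 5, 4, 2, 6, 2, 1, 4, 4]
Step 2: Midrank |d_i| (ties get averaged ranks).
ranks: |3|->4, |5|->8, |4|->6, |2|->2.5, |6|->9, |2|->2.5, |1|->1, |4|->6, |4|->6
Step 3: Attach original signs; sum ranks with positive sign and with negative sign.
W+ = 1 + 6 + 6 = 13
W- = 4 + 8 + 6 + 2.5 + 9 + 2.5 = 32
(Check: W+ + W- = 45 should equal n(n+1)/2 = 45.)
Step 4: Test statistic W = min(W+, W-) = 13.
Step 5: Ties in |d|, so use the tie-corrected normal approximation.
        E[W] = n(n+1)/4 = 9*10/4 = 22.5.
        Tie groups: |d|=2 (t=2), |d|=4 (t=3); sum(t^3 - t) = 30.
        Var[W] = n(n+1)(2n+1)/24 - sum(t^3-t)/48 = 1710/24 - 30/48 = 70.625.
        z = (W - E[W]) / sqrt(Var[W]) = (13 - 22.5) / 8.4039 = -1.1304.
        Two-sided p = 2*Phi(z) = 0.258294.
Step 6: alpha = 0.1. fail to reject H0.

W+ = 13, W- = 32, W = min = 13, p = 0.258294, fail to reject H0.


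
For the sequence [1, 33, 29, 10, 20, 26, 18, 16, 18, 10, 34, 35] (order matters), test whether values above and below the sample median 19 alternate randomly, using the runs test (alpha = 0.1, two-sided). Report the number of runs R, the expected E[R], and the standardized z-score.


Step 1: Compute median = 19; label A = above, B = below.
Labels in order: BAABAABBBBAA  (n_A = 6, n_B = 6)
Step 2: Count runs R = 6.
Step 3: Under H0 (random ordering), E[R] = 2*n_A*n_B/(n_A+n_B) + 1 = 2*6*6/12 + 1 = 7.0000.
        Var[R] = 2*n_A*n_B*(2*n_A*n_B - n_A - n_B) / ((n_A+n_B)^2 * (n_A+n_B-1)) = 4320/1584 = 2.7273.
        SD[R] = 1.6514.
Step 4: Continuity-corrected z = (R + 0.5 - E[R]) / SD[R] = (6 + 0.5 - 7.0000) / 1.6514 = -0.3028.
Step 5: Two-sided p-value via normal approximation = 2*(1 - Phi(|z|)) = 0.762069.
Step 6: alpha = 0.1. fail to reject H0.

R = 6, z = -0.3028, p = 0.762069, fail to reject H0.


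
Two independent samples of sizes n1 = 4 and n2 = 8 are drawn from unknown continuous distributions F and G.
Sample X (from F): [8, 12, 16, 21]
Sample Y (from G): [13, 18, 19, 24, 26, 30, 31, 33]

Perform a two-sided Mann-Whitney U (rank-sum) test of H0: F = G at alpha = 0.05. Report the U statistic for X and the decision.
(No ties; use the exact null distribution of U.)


Step 1: Combine and sort all 12 observations; assign midranks.
sorted (value, group): (8,X), (12,X), (13,Y), (16,X), (18,Y), (19,Y), (21,X), (24,Y), (26,Y), (30,Y), (31,Y), (33,Y)
ranks: 8->1, 12->2, 13->3, 16->4, 18->5, 19->6, 21->7, 24->8, 26->9, 30->10, 31->11, 33->12
Step 2: Rank sum for X: R1 = 1 + 2 + 4 + 7 = 14.
Step 3: U_X = R1 - n1(n1+1)/2 = 14 - 4*5/2 = 14 - 10 = 4.
       U_Y = n1*n2 - U_X = 32 - 4 = 28.
Step 4: No ties, so the exact null distribution of U (based on enumerating the C(12,4) = 495 equally likely rank assignments) gives the two-sided p-value.
Step 5: p-value = 0.048485; compare to alpha = 0.05. reject H0.

U_X = 4, p = 0.048485, reject H0 at alpha = 0.05.


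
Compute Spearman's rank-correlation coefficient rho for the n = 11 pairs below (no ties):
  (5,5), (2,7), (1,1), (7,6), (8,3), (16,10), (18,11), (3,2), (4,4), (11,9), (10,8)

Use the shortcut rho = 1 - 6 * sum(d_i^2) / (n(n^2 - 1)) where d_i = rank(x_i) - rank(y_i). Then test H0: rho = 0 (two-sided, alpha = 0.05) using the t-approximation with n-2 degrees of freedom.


Step 1: Rank x and y separately (midranks; no ties here).
rank(x): 5->5, 2->2, 1->1, 7->6, 8->7, 16->10, 18->11, 3->3, 4->4, 11->9, 10->8
rank(y): 5->5, 7->7, 1->1, 6->6, 3->3, 10->10, 11->11, 2->2, 4->4, 9->9, 8->8
Step 2: d_i = R_x(i) - R_y(i); compute d_i^2.
  (5-5)^2=0, (2-7)^2=25, (1-1)^2=0, (6-6)^2=0, (7-3)^2=16, (10-10)^2=0, (11-11)^2=0, (3-2)^2=1, (4-4)^2=0, (9-9)^2=0, (8-8)^2=0
sum(d^2) = 42.
Step 3: rho = 1 - 6*42 / (11*(11^2 - 1)) = 1 - 252/1320 = 0.809091.
Step 4: Under H0, t = rho * sqrt((n-2)/(1-rho^2)) = 4.1302 ~ t(9).
Step 5: Two-sided p-value from the t-distribution with 9 df = 0.002559.
Step 6: alpha = 0.05. reject H0.

rho = 0.8091, p = 0.002559, reject H0 at alpha = 0.05.


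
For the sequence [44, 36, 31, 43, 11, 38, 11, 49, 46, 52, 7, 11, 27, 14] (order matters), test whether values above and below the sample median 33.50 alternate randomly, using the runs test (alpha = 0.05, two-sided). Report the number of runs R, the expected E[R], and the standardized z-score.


Step 1: Compute median = 33.50; label A = above, B = below.
Labels in order: AABABABAAABBBB  (n_A = 7, n_B = 7)
Step 2: Count runs R = 8.
Step 3: Under H0 (random ordering), E[R] = 2*n_A*n_B/(n_A+n_B) + 1 = 2*7*7/14 + 1 = 8.0000.
        Var[R] = 2*n_A*n_B*(2*n_A*n_B - n_A - n_B) / ((n_A+n_B)^2 * (n_A+n_B-1)) = 8232/2548 = 3.2308.
        SD[R] = 1.7974.
Step 4: R = E[R], so z = 0 with no continuity correction.
Step 5: Two-sided p-value via normal approximation = 2*(1 - Phi(|z|)) = 1.000000.
Step 6: alpha = 0.05. fail to reject H0.

R = 8, z = 0.0000, p = 1.000000, fail to reject H0.


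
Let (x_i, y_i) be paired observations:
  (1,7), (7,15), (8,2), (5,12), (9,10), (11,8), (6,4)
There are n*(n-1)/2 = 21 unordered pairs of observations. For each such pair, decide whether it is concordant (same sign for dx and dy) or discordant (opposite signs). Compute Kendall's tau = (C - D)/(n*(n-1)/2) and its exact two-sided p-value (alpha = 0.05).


Step 1: Enumerate the 21 unordered pairs (i,j) with i<j and classify each by sign(x_j-x_i) * sign(y_j-y_i).
  (1,2):dx=+6,dy=+8->C; (1,3):dx=+7,dy=-5->D; (1,4):dx=+4,dy=+5->C; (1,5):dx=+8,dy=+3->C
  (1,6):dx=+10,dy=+1->C; (1,7):dx=+5,dy=-3->D; (2,3):dx=+1,dy=-13->D; (2,4):dx=-2,dy=-3->C
  (2,5):dx=+2,dy=-5->D; (2,6):dx=+4,dy=-7->D; (2,7):dx=-1,dy=-11->C; (3,4):dx=-3,dy=+10->D
  (3,5):dx=+1,dy=+8->C; (3,6):dx=+3,dy=+6->C; (3,7):dx=-2,dy=+2->D; (4,5):dx=+4,dy=-2->D
  (4,6):dx=+6,dy=-4->D; (4,7):dx=+1,dy=-8->D; (5,6):dx=+2,dy=-2->D; (5,7):dx=-3,dy=-6->C
  (6,7):dx=-5,dy=-4->C
Step 2: C = 10, D = 11, total pairs = 21.
Step 3: tau = (C - D)/(n(n-1)/2) = (10 - 11)/21 = -0.047619.
Step 4: Exact two-sided p-value (enumerate n! = 5040 permutations of y under H0): p = 1.000000.
Step 5: alpha = 0.05. fail to reject H0.

tau_b = -0.0476 (C=10, D=11), p = 1.000000, fail to reject H0.


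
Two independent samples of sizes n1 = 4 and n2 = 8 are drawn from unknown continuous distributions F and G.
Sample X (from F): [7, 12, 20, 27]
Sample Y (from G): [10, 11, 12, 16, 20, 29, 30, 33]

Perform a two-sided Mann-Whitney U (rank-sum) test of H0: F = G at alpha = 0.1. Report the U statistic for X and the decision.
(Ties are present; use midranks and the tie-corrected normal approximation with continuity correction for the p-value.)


Step 1: Combine and sort all 12 observations; assign midranks.
sorted (value, group): (7,X), (10,Y), (11,Y), (12,X), (12,Y), (16,Y), (20,X), (20,Y), (27,X), (29,Y), (30,Y), (33,Y)
ranks: 7->1, 10->2, 11->3, 12->4.5, 12->4.5, 16->6, 20->7.5, 20->7.5, 27->9, 29->10, 30->11, 33->12
Step 2: Rank sum for X: R1 = 1 + 4.5 + 7.5 + 9 = 22.
Step 3: U_X = R1 - n1(n1+1)/2 = 22 - 4*5/2 = 22 - 10 = 12.
       U_Y = n1*n2 - U_X = 32 - 12 = 20.
Step 4: Ties are present, so use the tie-corrected normal approximation (with continuity correction) for the p-value.
Step 5: p-value = 0.550818; compare to alpha = 0.1. fail to reject H0.

U_X = 12, p = 0.550818, fail to reject H0 at alpha = 0.1.
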